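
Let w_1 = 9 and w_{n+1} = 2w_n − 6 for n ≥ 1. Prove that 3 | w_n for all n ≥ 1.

Base case: w_1 = 9 = 3·3, so 3 | w_1.
Assume 3 | w_k, so w_k = 3t for some integer t.
Then w_{k+1} = 2w_k − 6 = 2·(3t) − 6 = 3(2t − 2), so 3 | w_{k+1}.
This completes the inductive step, so 3 | w_n for all n ≥ 1.

3 | w_n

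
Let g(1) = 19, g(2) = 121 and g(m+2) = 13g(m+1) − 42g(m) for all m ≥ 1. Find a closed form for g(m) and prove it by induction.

Claim: g(m) = 7^m + 2·6^m.

Base cases: g(1) = 19 and 7^1 + 2·6^1 = 19; g(2) = 121 and 7^2 + 2·6^2 = 121.
Assume g(i) = 7^i + 2·6^i for all 1 ≤ i ≤ j, where j ≥ 2.
Then g(j+1) = 13g(j) − 42g(j−1) = 13·(7^j + 2·6^j) − 42·(7^{j−1} + 2·6^{j−1}) = (13·7 − 42)7^{j−1} + 2·(13·6 − 42)6^{j−1} = 49·7^{j−1} + 72·6^{j−1} = 7^{j+1} + 2·6^{j+1}.
This completes the inductive step, so g(m) = 7^m + 2·6^m for all m ≥ 1.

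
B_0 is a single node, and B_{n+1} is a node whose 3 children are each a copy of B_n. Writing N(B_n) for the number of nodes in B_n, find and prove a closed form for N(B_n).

Claim: N(B_n) = (3^{n+1} − 1)/2.

Base case: N(B_0) = 1, and (3^{0+1} − 1)/2 = 1.
Assume N(B_k) = (3^{k+1} − 1)/2.
Then N(B_{k+1}) = 1 + 3N(B_k) = 1 + 3·(3^{k+1} − 1)/2 = 1 + (3^{k+2} − 3)/2 = (2 + 3^{k+2} − 3)/2 = (3^{k+2} − 1)/2.
Hence N(B_n) = (3^{n+1} − 1)/2 for every n ≥ 0, by induction.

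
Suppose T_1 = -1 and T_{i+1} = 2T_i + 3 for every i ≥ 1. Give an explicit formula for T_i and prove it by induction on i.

Claim: T_i = 2^i − 3.

Base case: T_1 = -1, and 2^1 − 3 = 2 − 3 = -1.
Assume T_j = 2^j − 3 for some j ≥ 1.
Then T_{j+1} = 2T_j + 3 = 2·(2^j − 3) + 3 = 2^{j+1} − 6 + 3 = 2^{j+1} − 3.
So the formula holds for j+1, and by induction T_i = 2^i − 3 for all i ≥ 1.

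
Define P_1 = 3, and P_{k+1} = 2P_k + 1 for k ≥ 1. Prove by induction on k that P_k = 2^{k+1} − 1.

Base case: P_1 = 3, and 2^{1+1} − 1 = 4 − 1 = 3.
Assume P_r = 2^{r+1} − 1 for some r ≥ 1.
Then P_{r+1} = 2P_r + 1 = 2·(2^{r+1} − 1) + 1 = 2^{r+2} − 2 + 1 = 2^{r+2} − 1.
By induction, P_k = 2^{k+1} − 1 for all k ≥ 1.

P_k = 2^{k+1} − 1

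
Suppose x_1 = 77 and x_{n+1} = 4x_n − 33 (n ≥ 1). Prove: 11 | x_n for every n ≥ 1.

Base case: x_1 = 77 = 11·7, so 11 | x_1.
Assume 11 | x_k, so x_k = 11t for some integer t.
Then x_{k+1} = 4x_k − 33 = 4·(11t) − 33 = 11(4t − 3), so 11 | x_{k+1}.
This completes the inductive step, so 11 | x_n for all n ≥ 1.

11 | x_n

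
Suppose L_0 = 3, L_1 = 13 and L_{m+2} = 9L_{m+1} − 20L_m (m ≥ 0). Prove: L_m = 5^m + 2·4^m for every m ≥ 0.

Base cases: L_0 = 3 and 5^0 + 2·4^0 = 3; L_1 = 13 and 5^1 + 2·4^1 = 13.
Assume L_j = 5^j + 2·4^j for all 0 ≤ j ≤ r, where r ≥ 1.
Then L_{r+1} = 9L_r − 20L_{r−1} = 9·(5^r + 2·4^r) − 20·(5^{r−1} + 2·4^{r−1}) = (9·5 − 20)5^{r−1} + 2·(9·4 − 20)4^{r−1} = 25·5^{r−1} + 32·4^{r−1} = 5^{r+1} + 2·4^{r+1}.
This completes the inductive step, so L_m = 5^m + 2·4^m for all m ≥ 0.

L_m = 5^m + 2·4^m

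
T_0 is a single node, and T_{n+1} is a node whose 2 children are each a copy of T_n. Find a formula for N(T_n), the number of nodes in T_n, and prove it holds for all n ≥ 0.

Claim: N(T_n) = 2^{n+1} − 1.

Base case: N(T_0) = 1, and 2^{0+1} − 1 = 1.
Assume N(T_k) = 2^{k+1} − 1.
Then N(T_{k+1}) = 1 + 2N(T_k) = 1 + 2(2^{k+1} − 1) = 2^{k+2} − 2 + 1 = 2^{k+2} − 1.
So the formula holds for k+1, and by induction N(T_n) = 2^{n+1} − 1 for all n ≥ 0.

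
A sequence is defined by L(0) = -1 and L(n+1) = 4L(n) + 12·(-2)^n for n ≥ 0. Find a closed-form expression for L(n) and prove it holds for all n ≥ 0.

Claim: L(n) = 4^n − 2·(-2)^n.

Base case: L(0) = -1, and 4^0 − 2·(-2)^0 = 1 − 2 = -1.
Assume L(m) = 4^m − 2·(-2)^m for some m ≥ 0.
Then L(m+1) = 4L(m) + 12·(-2)^m = 4·(4^m − 2·(-2)^m) + 12·(-2)^m = 4^{m+1} − 8·(-2)^m + 12·(-2)^m = 4^{m+1} + 4·(-2)^m = 4^{m+1} − 2·(-2)^{m+1}.
By induction, L(n) = 4^n − 2·(-2)^n for all n ≥ 0.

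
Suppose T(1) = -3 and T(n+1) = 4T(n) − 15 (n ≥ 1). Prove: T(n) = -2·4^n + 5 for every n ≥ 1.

Base case: T(1) = -3, and -2·4^1 + 5 = -8 + 5 = -3.
Assume T(m) = -2·4^m + 5 for some m ≥ 1.
Then T(m+1) = 4T(m) − 15 = 4·(-2·4^m + 5) − 15 = -8·4^m + 20 − 15 = -2·4^{m+1} + 5.
So the formula holds for m+1, and by induction T(n) = -2·4^n + 5 for all n ≥ 1.

T(n) = -2·4^n + 5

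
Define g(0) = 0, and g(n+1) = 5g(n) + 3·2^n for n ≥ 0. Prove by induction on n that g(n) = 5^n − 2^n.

Base case: g(0) = 0, and 5^0 − 2^0 = 1 − 1 = 0.
Assume g(j) = 5^j − 2^j for some j ≥ 0.
Then g(j+1) = 5g(j) + 3·2^j = 5·(5^j − 2^j) + 3·2^j = 5^{j+1} − 5·2^j + 3·2^j = 5^{j+1} − 2·2^j = 5^{j+1} − 2^{j+1}.
This completes the inductive step, so g(n) = 5^n − 2^n for all n ≥ 0.

g(n) = 5^n − 2^n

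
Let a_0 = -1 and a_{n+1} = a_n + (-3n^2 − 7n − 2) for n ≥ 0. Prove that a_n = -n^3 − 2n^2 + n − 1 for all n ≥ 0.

Base case: a_0 = -1, and -0^3 − 2·0^2 + 0 − 1 = -1.
Assume a_r = -r^3 − 2r^2 + r − 1.
Then a_{r+1} = a_r + (-3r^2 − 7r − 2) = (-r^3 − 2r^2 + r − 1) + (-3r^2 − 7r − 2) = -r^3 − 5r^2 − 6r − 3,
and -(r+1)^3 − 2·(r+1)^2 + (r+1) − 1 = -r^3 − 5r^2 − 6r − 3.
By induction, a_n = -n^3 − 2n^2 + n − 1 for all n ≥ 0.

a_n = -n^3 − 2n^2 + n − 1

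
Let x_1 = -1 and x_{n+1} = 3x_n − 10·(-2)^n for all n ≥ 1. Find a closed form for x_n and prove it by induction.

Claim: x_n = 3^n + 2·(-2)^n.

Base case: x_1 = -1, and 3^1 + 2·(-2)^1 = 3 − 4 = -1.
Assume x_r = 3^r + 2·(-2)^r for some r ≥ 1.
Then x_{r+1} = 3x_r − 10·(-2)^r = 3·(3^r + 2·(-2)^r) − 10·(-2)^r = 3^{r+1} + 6·(-2)^r − 10·(-2)^r = 3^{r+1} − 4·(-2)^r = 3^{r+1} + 2·(-2)^{r+1}.
Hence x_n = 3^n + 2·(-2)^n for every n ≥ 1, by induction.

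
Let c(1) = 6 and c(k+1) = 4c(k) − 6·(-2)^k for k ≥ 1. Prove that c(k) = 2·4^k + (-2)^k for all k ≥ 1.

Base case: c(1) = 6, and 2·4^1 + (-2)^1 = 8 − 2 = 6.
Assume c(r) = 2·4^r + (-2)^r for some r ≥ 1.
Then c(r+1) = 4c(r) − 6·(-2)^r = 4·(2·4^r + (-2)^r) − 6·(-2)^r = 2·4^{r+1} + 4·(-2)^r − 6·(-2)^r = 2·4^{r+1} − 2·(-2)^r = 2·4^{r+1} + (-2)^{r+1}.
By induction, c(k) = 2·4^k + (-2)^k for all k ≥ 1.

c(k) = 2·4^k + (-2)^k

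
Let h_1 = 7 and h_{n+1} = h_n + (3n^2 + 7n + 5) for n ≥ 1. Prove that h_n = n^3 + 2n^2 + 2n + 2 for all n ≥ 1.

Base case: h_1 = 7, and 1^3 + 2·1^2 + 2·1 + 2 = 7.
Assume h_j = j^3 + 2j^2 + 2j + 2.
Then h_{j+1} = h_j + (3j^2 + 7j + 5) = (j^3 + 2j^2 + 2j + 2) + (3j^2 + 7j + 5) = j^3 + 5j^2 + 9j + 7,
and (j+1)^3 + 2·(j+1)^2 + 2·(j+1) + 2 = j^3 + 5j^2 + 9j + 7.
This completes the inductive step, so h_n = n^3 + 2n^2 + 2n + 2 for all n ≥ 1.

h_n = n^3 + 2n^2 + 2n + 2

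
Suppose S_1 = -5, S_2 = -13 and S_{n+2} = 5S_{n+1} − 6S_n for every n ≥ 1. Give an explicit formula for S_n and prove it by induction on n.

Claim: S_n = -2^n − 3^n.

Base cases: S_1 = -5 and -2^1 − 3^1 = -5; S_2 = -13 and -2^2 − 3^2 = -13.
Assume S_j = -2^j − 3^j for all 1 ≤ j ≤ k, where k ≥ 2.
Then S_{k+1} = 5S_k − 6S_{k−1} = 5·(-2^k − 3^k) − 6·(-2^{k−1} − 3^{k−1}) = -(5·2 − 6)2^{k−1} − (5·3 − 6)3^{k−1} = -4·2^{k−1} − 9·3^{k−1} = -2^{k+1} − 3^{k+1}.
Hence S_n = -2^n − 3^n for every n ≥ 1, by strong induction.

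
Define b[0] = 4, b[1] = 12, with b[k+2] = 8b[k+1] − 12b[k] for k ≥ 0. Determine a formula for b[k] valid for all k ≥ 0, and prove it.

Claim: b[k] = 3·2^k + 6^k.

Base cases: b[0] = 4 and 3·2^0 + 6^0 = 4; b[1] = 12 and 3·2^1 + 6^1 = 12.
Assume b[i] = 3·2^i + 6^i for all 0 ≤ i ≤ j, where j ≥ 1.
Then b[j+1] = 8b[j] − 12b[j−1] = 8·(3·2^j + 6^j) − 12·(3·2^{j−1} + 6^{j−1}) = 3·(8·2 − 12)2^{j−1} + (8·6 − 12)6^{j−1} = 12·2^{j−1} + 36·6^{j−1} = 3·2^{j+1} + 6^{j+1}.
Hence b[k] = 3·2^k + 6^k for every k ≥ 0, by strong induction.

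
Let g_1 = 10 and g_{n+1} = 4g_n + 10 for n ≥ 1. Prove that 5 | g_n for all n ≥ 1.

Base case: g_1 = 10 = 5·2, so 5 | g_1.
Assume 5 | g_r, so g_r = 5t for some integer t.
Then g_{r+1} = 4g_r + 10 = 4·(5t) + 10 = 5(4t + 2), so 5 | g_{r+1}.
Hence 5 | g_n for every n ≥ 1, by induction.

5 | g_n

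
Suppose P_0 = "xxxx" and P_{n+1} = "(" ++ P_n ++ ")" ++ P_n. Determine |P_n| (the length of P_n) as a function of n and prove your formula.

Claim: |P_n| = 6·2^n − 2.

Base case: |P_0| = 4, and 6·2^0 − 2 = 4.
Assume |P_m| = 6·2^m − 2.
Then |P_{m+1}| = 1 + |P_m| + 1 + |P_m| = 2|P_m| + 2 = 2(6·2^m − 2) + 2 = 6·2^{m+1} − 4 + 2 = 6·2^{m+1} − 2.
This completes the inductive step, so |P_n| = 6·2^n − 2 for all n ≥ 0.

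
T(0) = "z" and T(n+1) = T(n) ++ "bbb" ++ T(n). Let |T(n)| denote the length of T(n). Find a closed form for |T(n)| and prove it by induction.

Claim: |T(n)| = 2^{n+2} − 3.

Base case: |T(0)| = 1, and 2^{0+2} − 3 = 1.
Assume |T(k)| = 2^{k+2} − 3.
Then |T(k+1)| = |T(k)| + 3 + |T(k)| = 2|T(k)| + 3 = 2(2^{k+2} − 3) + 3 = 2^{k+3} − 6 + 3 = 2^{k+3} − 3.
This completes the inductive step, so |T(n)| = 2^{n+2} − 3 for all n ≥ 0.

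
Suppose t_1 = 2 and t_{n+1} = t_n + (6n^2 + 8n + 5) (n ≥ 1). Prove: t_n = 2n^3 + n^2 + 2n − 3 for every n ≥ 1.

Base case: t_1 = 2, and 2·1^3 + 1^2 + 2·1 − 3 = 2.
Assume t_j = 2j^3 + j^2 + 2j − 3.
Then t_{j+1} = t_j + (6j^2 + 8j + 5) = (2j^3 + j^2 + 2j − 3) + (6j^2 + 8j + 5) = 2j^3 + 7j^2 + 10j + 2,
and 2·(j+1)^3 + (j+1)^2 + 2·(j+1) − 3 = 2j^3 + 7j^2 + 10j + 2.
By induction, t_n = 2n^3 + n^2 + 2n − 3 for all n ≥ 1.

t_n = 2n^3 + n^2 + 2n − 3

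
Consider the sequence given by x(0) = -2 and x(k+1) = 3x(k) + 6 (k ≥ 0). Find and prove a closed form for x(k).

Claim: x(k) = 3^k − 3.

Base case: x(0) = -2, and 3^0 − 3 = 1 − 3 = -2.
Assume x(j) = 3^j − 3 for some j ≥ 0.
Then x(j+1) = 3x(j) + 6 = 3·(3^j − 3) + 6 = 3^{j+1} − 9 + 6 = 3^{j+1} − 3.
Hence x(k) = 3^k − 3 for every k ≥ 0, by induction.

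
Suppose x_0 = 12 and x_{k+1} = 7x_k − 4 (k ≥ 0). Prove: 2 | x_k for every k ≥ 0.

Base case: x_0 = 12 = 2·6, so 2 | x_0.
Assume 2 | x_m, so x_m = 2t for some integer t.
Then x_{m+1} = 7x_m − 4 = 7·(2t) − 4 = 2(7t − 2), so 2 | x_{m+1}.
By induction, 2 | x_k for all k ≥ 0.

2 | x_k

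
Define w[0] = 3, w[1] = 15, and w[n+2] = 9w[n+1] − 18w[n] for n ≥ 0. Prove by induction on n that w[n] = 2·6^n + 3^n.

Base cases: w[0] = 3 and 2·6^0 + 3^0 = 3; w[1] = 15 and 2·6^1 + 3^1 = 15.
Assume w[j] = 2·6^j + 3^j for all 0 ≤ j ≤ m, where m ≥ 1.
Then w[m+1] = 9w[m] − 18w[m−1] = 9·(2·6^m + 3^m) − 18·(2·6^{m−1} + 3^{m−1}) = 2·(9·6 − 18)6^{m−1} + (9·3 − 18)3^{m−1} = 72·6^{m−1} + 9·3^{m−1} = 2·6^{m+1} + 3^{m+1}.
So the formula holds for m+1, and by strong induction w[n] = 2·6^n + 3^n for all n ≥ 0.

w[n] = 2·6^n + 3^n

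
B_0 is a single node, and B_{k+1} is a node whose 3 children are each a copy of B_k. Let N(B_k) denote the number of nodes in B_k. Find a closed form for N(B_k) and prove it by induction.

Claim: N(B_k) = (3^{k+1} − 1)/2.

Base case: N(B_0) = 1, and (3^{0+1} − 1)/2 = 1.
Assume N(B_j) = (3^{j+1} − 1)/2.
Then N(B_{j+1}) = 1 + 3N(B_j) = 1 + 3·(3^{j+1} − 1)/2 = 1 + (3^{j+2} − 3)/2 = (2 + 3^{j+2} − 3)/2 = (3^{j+2} − 1)/2.
Hence N(B_k) = (3^{k+1} − 1)/2 for every k ≥ 0, by induction.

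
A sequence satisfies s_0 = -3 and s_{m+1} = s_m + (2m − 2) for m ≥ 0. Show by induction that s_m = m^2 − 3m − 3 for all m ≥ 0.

Base case: s_0 = -3, and 0^2 − 3·0 − 3 = -3.
Assume s_j = j^2 − 3j − 3.
Then s_{j+1} = s_j + (2j − 2) = (j^2 − 3j − 3) + (2j − 2) = j^2 − j − 5,
and (j+1)^2 − 3·(j+1) − 3 = j^2 − j − 5.
This completes the inductive step, so s_m = m^2 − 3m − 3 for all m ≥ 0.

s_m = m^2 − 3m − 3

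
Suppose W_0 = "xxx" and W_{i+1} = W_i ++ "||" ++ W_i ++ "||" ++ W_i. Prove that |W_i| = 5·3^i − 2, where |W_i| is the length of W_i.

Base case: |W_0| = 3, and 5·3^0 − 2 = 3.
Assume |W_k| = 5·3^k − 2.
Then |W_{k+1}| = 3|W_k| + 4 = 3(5·3^k − 2) + 4 = 5·3^{k+1} − 6 + 4 = 5·3^{k+1} − 2.
Hence |W_i| = 5·3^i − 2 for every i ≥ 0, by induction.

|W_i| = 5·3^i − 2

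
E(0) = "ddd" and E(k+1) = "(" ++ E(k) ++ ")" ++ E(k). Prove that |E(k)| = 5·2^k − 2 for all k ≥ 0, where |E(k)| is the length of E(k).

Base case: |E(0)| = 3, and 5·2^0 − 2 = 3.
Assume |E(r)| = 5·2^r − 2.
Then |E(r+1)| = 1 + |E(r)| + 1 + |E(r)| = 2|E(r)| + 2 = 2(5·2^r − 2) + 2 = 5·2^{r+1} − 4 + 2 = 5·2^{r+1} − 2.
By induction, |E(k)| = 5·2^k − 2 for all k ≥ 0.

|E(k)| = 5·2^k − 2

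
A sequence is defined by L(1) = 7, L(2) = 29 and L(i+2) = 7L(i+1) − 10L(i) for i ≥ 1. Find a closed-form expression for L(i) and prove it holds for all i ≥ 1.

Claim: L(i) = 2^i + 5^i.

Base cases: L(1) = 7 and 2^1 + 5^1 = 7; L(2) = 29 and 2^2 + 5^2 = 29.
Assume L(j) = 2^j + 5^j for all 1 ≤ j ≤ k, where k ≥ 2.
Then L(k+1) = 7L(k) − 10L(k−1) = 7·(2^k + 5^k) − 10·(2^{k−1} + 5^{k−1}) = (7·2 − 10)2^{k−1} + (7·5 − 10)5^{k−1} = 4·2^{k−1} + 25·5^{k−1} = 2^{k+1} + 5^{k+1}.
So the formula holds for k+1, and by strong induction L(i) = 2^i + 5^i for all i ≥ 1.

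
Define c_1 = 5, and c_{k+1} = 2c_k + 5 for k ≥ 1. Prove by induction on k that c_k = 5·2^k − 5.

Base case: c_1 = 5, and 5·2^1 − 5 = 10 − 5 = 5.
Assume c_j = 5·2^j − 5 for some j ≥ 1.
Then c_{j+1} = 2c_j + 5 = 2·(5·2^j − 5) + 5 = 10·2^j − 10 + 5 = 5·2^{j+1} − 5.
Hence c_k = 5·2^k − 5 for every k ≥ 1, by induction.

c_k = 5·2^k − 5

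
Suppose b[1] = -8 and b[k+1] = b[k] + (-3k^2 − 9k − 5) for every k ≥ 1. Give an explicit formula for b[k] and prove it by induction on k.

Claim: b[k] = -k^3 − 3k^2 − k − 3.

Base case: b[1] = -8, and -1^3 − 3·1^2 − 1 − 3 = -8.
Assume b[m] = -m^3 − 3m^2 − m − 3.
Then b[m+1] = b[m] + (-3m^2 − 9m − 5) = (-m^3 − 3m^2 − m − 3) + (-3m^2 − 9m − 5) = -m^3 − 6m^2 − 10m − 8,
and -(m+1)^3 − 3·(m+1)^2 − (m+1) − 3 = -m^3 − 6m^2 − 10m − 8.
This completes the inductive step, so b[k] = -k^3 − 3k^2 − k − 3 for all k ≥ 1.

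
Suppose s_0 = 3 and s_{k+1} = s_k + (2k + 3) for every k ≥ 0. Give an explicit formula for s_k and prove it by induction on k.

Claim: s_k = k^2 + 2k + 3.

Base case: s_0 = 3, and 0^2 + 2·0 + 3 = 3.
Assume s_j = j^2 + 2j + 3.
Then s_{j+1} = s_j + (2j + 3) = (j^2 + 2j + 3) + (2j + 3) = j^2 + 4j + 6,
and (j+1)^2 + 2·(j+1) + 3 = j^2 + 4j + 6.
Hence s_k = k^2 + 2k + 3 for every k ≥ 0, by induction.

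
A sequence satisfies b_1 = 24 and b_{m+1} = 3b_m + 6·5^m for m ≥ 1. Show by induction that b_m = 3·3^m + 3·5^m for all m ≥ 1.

Base case: b_1 = 24, and 3·3^1 + 3·5^1 = 9 + 15 = 24.
Assume b_r = 3·3^r + 3·5^r for some r ≥ 1.
Then b_{r+1} = 3b_r + 6·5^r = 3·(3·3^r + 3·5^r) + 6·5^r = 3·3^{r+1} + 9·5^r + 6·5^r = 3·3^{r+1} + 15·5^r = 3·3^{r+1} + 3·5^{r+1}.
This completes the inductive step, so b_m = 3·3^m + 3·5^m for all m ≥ 1.

b_m = 3·3^m + 3·5^m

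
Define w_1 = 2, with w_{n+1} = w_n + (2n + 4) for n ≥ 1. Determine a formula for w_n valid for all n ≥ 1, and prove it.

Claim: w_n = n^2 + 3n − 2.

Base case: w_1 = 2, and 1^2 + 3·1 − 2 = 2.
Assume w_r = r^2 + 3r − 2.
Then w_{r+1} = w_r + (2r + 4) = (r^2 + 3r − 2) + (2r + 4) = r^2 + 5r + 2,
and (r+1)^2 + 3·(r+1) − 2 = r^2 + 5r + 2.
Hence w_n = n^2 + 3n − 2 for every n ≥ 1, by induction.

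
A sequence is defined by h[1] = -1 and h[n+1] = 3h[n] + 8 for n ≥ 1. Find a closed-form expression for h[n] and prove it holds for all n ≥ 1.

Claim: h[n] = 3^n − 4.

Base case: h[1] = -1, and 3^1 − 4 = 3 − 4 = -1.
Assume h[j] = 3^j − 4 for some j ≥ 1.
Then h[j+1] = 3h[j] + 8 = 3·(3^j − 4) + 8 = 3^{j+1} − 12 + 8 = 3^{j+1} − 4.
Hence h[n] = 3^n − 4 for every n ≥ 1, by induction.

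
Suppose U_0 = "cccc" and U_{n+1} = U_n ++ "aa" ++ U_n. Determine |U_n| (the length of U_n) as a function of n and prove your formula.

Claim: |U_n| = 6·2^n − 2.

Base case: |U_0| = 4, and 6·2^0 − 2 = 4.
Assume |U_k| = 6·2^k − 2.
Then |U_{k+1}| = |U_k| + 2 + |U_k| = 2|U_k| + 2 = 2(6·2^k − 2) + 2 = 6·2^{k+1} − 4 + 2 = 6·2^{k+1} − 2.
This completes the inductive step, so |U_n| = 6·2^n − 2 for all n ≥ 0.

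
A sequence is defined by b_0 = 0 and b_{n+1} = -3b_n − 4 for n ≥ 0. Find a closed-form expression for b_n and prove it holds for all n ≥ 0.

Claim: b_n = (-3)^n − 1.

Base case: b_0 = 0, and (-3)^0 − 1 = 1 − 1 = 0.
Assume b_k = (-3)^k − 1 for some k ≥ 0.
Then b_{k+1} = -3b_k − 4 = -3·((-3)^k − 1) − 4 = -3·(-3)^k + 3 − 4 = (-3)^{k+1} − 1.
Hence b_n = (-3)^n − 1 for every n ≥ 0, by induction.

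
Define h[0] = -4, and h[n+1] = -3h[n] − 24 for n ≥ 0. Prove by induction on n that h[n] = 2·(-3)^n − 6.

Base case: h[0] = -4, and 2·(-3)^0 − 6 = 2 − 6 = -4.
Assume h[m] = 2·(-3)^m − 6 for some m ≥ 0.
Then h[m+1] = -3h[m] − 24 = -3·(2·(-3)^m − 6) − 24 = -6·(-3)^m + 18 − 24 = 2·(-3)^{m+1} − 6.
This completes the inductive step, so h[n] = 2·(-3)^n − 6 for all n ≥ 0.

h[n] = 2·(-3)^n − 6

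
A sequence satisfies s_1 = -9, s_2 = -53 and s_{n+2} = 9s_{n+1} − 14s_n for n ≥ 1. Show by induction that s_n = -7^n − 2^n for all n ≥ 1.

Base cases: s_1 = -9 and -7^1 − 2^1 = -9; s_2 = -53 and -7^2 − 2^2 = -53.
Assume s_i = -7^i − 2^i for all 1 ≤ i ≤ j, where j ≥ 2.
Then s_{j+1} = 9s_j − 14s_{j−1} = 9·(-7^j − 2^j) − 14·(-7^{j−1} − 2^{j−1}) = -(9·7 − 14)7^{j−1} − (9·2 − 14)2^{j−1} = -49·7^{j−1} − 4·2^{j−1} = -7^{j+1} − 2^{j+1}.
By strong induction, s_n = -7^n − 2^n for all n ≥ 1.

s_n = -7^n − 2^n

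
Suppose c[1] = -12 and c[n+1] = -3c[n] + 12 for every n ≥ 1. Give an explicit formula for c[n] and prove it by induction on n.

Claim: c[n] = 5·(-3)^n + 3.

Base case: c[1] = -12, and 5·(-3)^1 + 3 = -15 + 3 = -12.
Assume c[k] = 5·(-3)^k + 3 for some k ≥ 1.
Then c[k+1] = -3c[k] + 12 = -3·(5·(-3)^k + 3) + 12 = -15·(-3)^k − 9 + 12 = 5·(-3)^{k+1} + 3.
By induction, c[n] = 5·(-3)^n + 3 for all n ≥ 1.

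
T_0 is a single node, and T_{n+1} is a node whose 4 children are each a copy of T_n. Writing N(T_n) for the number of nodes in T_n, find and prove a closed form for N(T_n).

Claim: N(T_n) = (4^{n+1} − 1)/3.

Base case: N(T_0) = 1, and (4^{0+1} − 1)/3 = 1.
Assume N(T_m) = (4^{m+1} − 1)/3.
Then N(T_{m+1}) = 1 + 4N(T_m) = 1 + 4·(4^{m+1} − 1)/3 = 1 + (4^{m+2} − 4)/3 = (3 + 4^{m+2} − 4)/3 = (4^{m+2} − 1)/3.
So the formula holds for m+1, and by induction N(T_n) = (4^{n+1} − 1)/3 for all n ≥ 0.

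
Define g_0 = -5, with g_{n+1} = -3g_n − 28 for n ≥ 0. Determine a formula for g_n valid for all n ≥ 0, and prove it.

Claim: g_n = 2·(-3)^n − 7.

Base case: g_0 = -5, and 2·(-3)^0 − 7 = 2 − 7 = -5.
Assume g_r = 2·(-3)^r − 7 for some r ≥ 0.
Then g_{r+1} = -3g_r − 28 = -3·(2·(-3)^r − 7) − 28 = -6·(-3)^r + 21 − 28 = 2·(-3)^{r+1} − 7.
So the formula holds for r+1, and by induction g_n = 2·(-3)^n − 7 for all n ≥ 0.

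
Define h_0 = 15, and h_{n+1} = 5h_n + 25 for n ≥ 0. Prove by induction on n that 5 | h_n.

Base case: h_0 = 15 = 5·3, so 5 | h_0.
Assume 5 | h_j, so h_j = 5t for some integer t.
Then h_{j+1} = 5h_j + 25 = 5·(5t) + 25 = 5(5t + 5), so 5 | h_{j+1}.
So the property holds for j+1, and by induction 5 | h_n for all n ≥ 0.

5 | h_n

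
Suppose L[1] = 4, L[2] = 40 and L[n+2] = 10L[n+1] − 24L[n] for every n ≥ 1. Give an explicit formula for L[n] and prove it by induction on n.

Claim: L[n] = 2·6^n − 2·4^n.

Base cases: L[1] = 4 and 2·6^1 − 2·4^1 = 4; L[2] = 40 and 2·6^2 − 2·4^2 = 40.
Assume L[j] = 2·6^j − 2·4^j for all 1 ≤ j ≤ k, where k ≥ 2.
Then L[k+1] = 10L[k] − 24L[k−1] = 10·(2·6^k − 2·4^k) − 24·(2·6^{k−1} − 2·4^{k−1}) = 2·(10·6 − 24)6^{k−1} − 2·(10·4 − 24)4^{k−1} = 72·6^{k−1} − 32·4^{k−1} = 2·6^{k+1} − 2·4^{k+1}.
So the formula holds for k+1, and by strong induction L[n] = 2·6^n − 2·4^n for all n ≥ 1.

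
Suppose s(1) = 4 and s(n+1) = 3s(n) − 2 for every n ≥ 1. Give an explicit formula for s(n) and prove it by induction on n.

Claim: s(n) = 3^n + 1.

Base case: s(1) = 4, and 3^1 + 1 = 3 + 1 = 4.
Assume s(m) = 3^m + 1 for some m ≥ 1.
Then s(m+1) = 3s(m) − 2 = 3·(3^m + 1) − 2 = 3^{m+1} + 3 − 2 = 3^{m+1} + 1.
So the formula holds for m+1, and by induction s(n) = 3^n + 1 for all n ≥ 1.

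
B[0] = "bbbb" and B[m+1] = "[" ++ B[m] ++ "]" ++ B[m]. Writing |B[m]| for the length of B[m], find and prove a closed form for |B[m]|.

Claim: |B[m]| = 6·2^m − 2.

Base case: |B[0]| = 4, and 6·2^0 − 2 = 4.
Assume |B[j]| = 6·2^j − 2.
Then |B[j+1]| = 1 + |B[j]| + 1 + |B[j]| = 2|B[j]| + 2 = 2(6·2^j − 2) + 2 = 6·2^{j+1} − 4 + 2 = 6·2^{j+1} − 2.
By induction, |B[m]| = 6·2^m − 2 for all m ≥ 0.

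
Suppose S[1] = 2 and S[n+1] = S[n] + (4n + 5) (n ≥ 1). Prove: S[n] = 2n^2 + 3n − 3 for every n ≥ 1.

Base case: S[1] = 2, and 2·1^2 + 3·1 − 3 = 2.
Assume S[r] = 2r^2 + 3r − 3.
Then S[r+1] = S[r] + (4r + 5) = (2r^2 + 3r − 3) + (4r + 5) = 2r^2 + 7r + 2,
and 2·(r+1)^2 + 3·(r+1) − 3 = 2r^2 + 7r + 2.
This completes the inductive step, so S[n] = 2n^2 + 3n − 3 for all n ≥ 1.

S[n] = 2n^2 + 3n − 3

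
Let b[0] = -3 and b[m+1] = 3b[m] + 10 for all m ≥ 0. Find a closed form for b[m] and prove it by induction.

Claim: b[m] = 2·3^m − 5.

Base case: b[0] = -3, and 2·3^0 − 5 = 2 − 5 = -3.
Assume b[j] = 2·3^j − 5 for some j ≥ 0.
Then b[j+1] = 3b[j] + 10 = 3·(2·3^j − 5) + 10 = 6·3^j − 15 + 10 = 2·3^{j+1} − 5.
This completes the inductive step, so b[m] = 2·3^m − 5 for all m ≥ 0.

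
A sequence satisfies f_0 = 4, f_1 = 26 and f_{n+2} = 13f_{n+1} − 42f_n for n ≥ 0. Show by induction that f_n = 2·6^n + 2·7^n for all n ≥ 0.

Base cases: f_0 = 4 and 2·6^0 + 2·7^0 = 4; f_1 = 26 and 2·6^1 + 2·7^1 = 26.
Assume f_j = 2·6^j + 2·7^j for all 0 ≤ j ≤ m, where m ≥ 1.
Then f_{m+1} = 13f_m − 42f_{m−1} = 13·(2·6^m + 2·7^m) − 42·(2·6^{m−1} + 2·7^{m−1}) = 2·(13·6 − 42)6^{m−1} + 2·(13·7 − 42)7^{m−1} = 72·6^{m−1} + 98·7^{m−1} = 2·6^{m+1} + 2·7^{m+1}.
Hence f_n = 2·6^n + 2·7^n for every n ≥ 0, by strong induction.

f_n = 2·6^n + 2·7^n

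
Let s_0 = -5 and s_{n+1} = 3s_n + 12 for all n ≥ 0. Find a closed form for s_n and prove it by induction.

Claim: s_n = 3^n − 6.

Base case: s_0 = -5, and 3^0 − 6 = 1 − 6 = -5.
Assume s_r = 3^r − 6 for some r ≥ 0.
Then s_{r+1} = 3s_r + 12 = 3·(3^r − 6) + 12 = 3^{r+1} − 18 + 12 = 3^{r+1} − 6.
So the formula holds for r+1, and by induction s_n = 3^n − 6 for all n ≥ 0.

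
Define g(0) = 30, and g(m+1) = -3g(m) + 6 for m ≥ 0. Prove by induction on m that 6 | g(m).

Base case: g(0) = 30 = 6·5, so 6 | g(0).
Assume 6 | g(r), so g(r) = 6t for some integer t.
Then g(r+1) = -3g(r) + 6 = -3·(6t) + 6 = 6(-3t + 1), so 6 | g(r+1).
So the property holds for r+1, and by induction 6 | g(m) for all m ≥ 0.

6 | g(m)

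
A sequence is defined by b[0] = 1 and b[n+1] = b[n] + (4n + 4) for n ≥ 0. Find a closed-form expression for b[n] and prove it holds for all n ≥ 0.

Claim: b[n] = 2n^2 + 2n + 1.

Base case: b[0] = 1, and 2·0^2 + 2·0 + 1 = 1.
Assume b[k] = 2k^2 + 2k + 1.
Then b[k+1] = b[k] + (4k + 4) = (2k^2 + 2k + 1) + (4k + 4) = 2k^2 + 6k + 5,
and 2·(k+1)^2 + 2·(k+1) + 1 = 2k^2 + 6k + 5.
By induction, b[n] = 2n^2 + 2n + 1 for all n ≥ 0.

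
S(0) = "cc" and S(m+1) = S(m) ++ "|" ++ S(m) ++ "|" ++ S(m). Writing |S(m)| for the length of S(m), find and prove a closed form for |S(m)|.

Claim: |S(m)| = 3^{m+1} − 1.

Base case: |S(0)| = 2, and 3^{0+1} − 1 = 2.
Assume |S(k)| = 3^{k+1} − 1.
Then |S(k+1)| = 3|S(k)| + 2 = 3(3^{k+1} − 1) + 2 = 3^{k+2} − 3 + 2 = 3^{k+2} − 1.
This completes the inductive step, so |S(m)| = 3^{m+1} − 1 for all m ≥ 0.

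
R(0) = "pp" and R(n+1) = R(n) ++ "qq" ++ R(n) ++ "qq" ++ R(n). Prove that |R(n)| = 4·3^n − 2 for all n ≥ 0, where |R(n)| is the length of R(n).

Base case: |R(0)| = 2, and 4·3^0 − 2 = 2.
Assume |R(j)| = 4·3^j − 2.
Then |R(j+1)| = 3|R(j)| + 4 = 3(4·3^j − 2) + 4 = 4·3^{j+1} − 6 + 4 = 4·3^{j+1} − 2.
Hence |R(n)| = 4·3^n − 2 for every n ≥ 0, by induction.

|R(n)| = 4·3^n − 2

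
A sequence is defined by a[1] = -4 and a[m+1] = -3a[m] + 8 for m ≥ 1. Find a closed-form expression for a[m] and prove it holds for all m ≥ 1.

Claim: a[m] = 2·(-3)^m + 2.

Base case: a[1] = -4, and 2·(-3)^1 + 2 = -6 + 2 = -4.
Assume a[k] = 2·(-3)^k + 2 for some k ≥ 1.
Then a[k+1] = -3a[k] + 8 = -3·(2·(-3)^k + 2) + 8 = -6·(-3)^k − 6 + 8 = 2·(-3)^{k+1} + 2.
Hence a[m] = 2·(-3)^m + 2 for every m ≥ 1, by induction.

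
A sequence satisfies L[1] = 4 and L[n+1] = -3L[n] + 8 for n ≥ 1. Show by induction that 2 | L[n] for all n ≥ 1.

Base case: L[1] = 4 = 2·2, so 2 | L[1].
Assume 2 | L[m], so L[m] = 2t for some integer t.
Then L[m+1] = -3L[m] + 8 = -3·(2t) + 8 = 2(-3t + 4), so 2 | L[m+1].
By induction, 2 | L[n] for all n ≥ 1.

2 | L[n]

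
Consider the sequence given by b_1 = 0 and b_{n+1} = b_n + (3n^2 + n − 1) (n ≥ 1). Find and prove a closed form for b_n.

Claim: b_n = n^3 − n^2 − n + 1.

Base case: b_1 = 0, and 1^3 − 1^2 − 1 + 1 = 0.
Assume b_r = r^3 − r^2 − r + 1.
Then b_{r+1} = b_r + (3r^2 + r − 1) = (r^3 − r^2 − r + 1) + (3r^2 + r − 1) = r^3 + 2r^2,
and (r+1)^3 − (r+1)^2 − (r+1) + 1 = r^3 + 2r^2.
This completes the inductive step, so b_n = n^3 − n^2 − n + 1 for all n ≥ 1.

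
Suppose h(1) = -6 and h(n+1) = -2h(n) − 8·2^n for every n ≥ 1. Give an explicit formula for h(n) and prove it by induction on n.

Claim: h(n) = (-2)^n − 2·2^n.

Base case: h(1) = -6, and (-2)^1 − 2·2^1 = -2 − 4 = -6.
Assume h(j) = (-2)^j − 2·2^j for some j ≥ 1.
Then h(j+1) = -2h(j) − 8·2^j = -2·((-2)^j − 2·2^j) − 8·2^j = (-2)^{j+1} + 4·2^j − 8·2^j = (-2)^{j+1} − 4·2^j = (-2)^{j+1} − 2·2^{j+1}.
This completes the inductive step, so h(n) = (-2)^n − 2·2^n for all n ≥ 1.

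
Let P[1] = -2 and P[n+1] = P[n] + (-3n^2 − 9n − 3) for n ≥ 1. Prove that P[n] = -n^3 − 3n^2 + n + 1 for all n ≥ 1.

Base case: P[1] = -2, and -1^3 − 3·1^2 + 1 + 1 = -2.
Assume P[j] = -j^3 − 3j^2 + j + 1.
Then P[j+1] = P[j] + (-3j^2 − 9j − 3) = (-j^3 − 3j^2 + j + 1) + (-3j^2 − 9j − 3) = -j^3 − 6j^2 − 8j − 2,
and -(j+1)^3 − 3·(j+1)^2 + (j+1) + 1 = -j^3 − 6j^2 − 8j − 2.
By induction, P[n] = -n^3 − 3n^2 + n + 1 for all n ≥ 1.

P[n] = -n^3 − 3n^2 + n + 1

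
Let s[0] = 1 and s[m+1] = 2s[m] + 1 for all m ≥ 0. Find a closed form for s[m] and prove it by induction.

Claim: s[m] = 2^{m+1} − 1.

Base case: s[0] = 1, and 2^{0+1} − 1 = 2 − 1 = 1.
Assume s[j] = 2^{j+1} − 1 for some j ≥ 0.
Then s[j+1] = 2s[j] + 1 = 2·(2^{j+1} − 1) + 1 = 2^{j+2} − 2 + 1 = 2^{j+2} − 1.
By induction, s[m] = 2^{m+1} − 1 for all m ≥ 0.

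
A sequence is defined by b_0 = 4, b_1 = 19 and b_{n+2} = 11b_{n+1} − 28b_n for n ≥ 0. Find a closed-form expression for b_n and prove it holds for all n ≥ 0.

Claim: b_n = 3·4^n + 7^n.

Base cases: b_0 = 4 and 3·4^0 + 7^0 = 4; b_1 = 19 and 3·4^1 + 7^1 = 19.
Assume b_j = 3·4^j + 7^j for all 0 ≤ j ≤ k, where k ≥ 1.
Then b_{k+1} = 11b_k − 28b_{k−1} = 11·(3·4^k + 7^k) − 28·(3·4^{k−1} + 7^{k−1}) = 3·(11·4 − 28)4^{k−1} + (11·7 − 28)7^{k−1} = 48·4^{k−1} + 49·7^{k−1} = 3·4^{k+1} + 7^{k+1}.
So the formula holds for k+1, and by strong induction b_n = 3·4^n + 7^n for all n ≥ 0.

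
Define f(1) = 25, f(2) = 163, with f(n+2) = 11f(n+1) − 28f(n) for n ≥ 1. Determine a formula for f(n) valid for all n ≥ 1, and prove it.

Claim: f(n) = 3·7^n + 4^n.

Base cases: f(1) = 25 and 3·7^1 + 4^1 = 25; f(2) = 163 and 3·7^2 + 4^2 = 163.
Assume f(j) = 3·7^j + 4^j for all 1 ≤ j ≤ r, where r ≥ 2.
Then f(r+1) = 11f(r) − 28f(r−1) = 11·(3·7^r + 4^r) − 28·(3·7^{r−1} + 4^{r−1}) = 3·(11·7 − 28)7^{r−1} + (11·4 − 28)4^{r−1} = 147·7^{r−1} + 16·4^{r−1} = 3·7^{r+1} + 4^{r+1}.
So the formula holds for r+1, and by strong induction f(n) = 3·7^n + 4^n for all n ≥ 1.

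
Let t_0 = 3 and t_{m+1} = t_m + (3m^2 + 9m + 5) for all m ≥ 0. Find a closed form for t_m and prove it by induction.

Claim: t_m = m^3 + 3m^2 + m + 3.

Base case: t_0 = 3, and 0^3 + 3·0^2 + 0 + 3 = 3.
Assume t_k = k^3 + 3k^2 + k + 3.
Then t_{k+1} = t_k + (3k^2 + 9k + 5) = (k^3 + 3k^2 + k + 3) + (3k^2 + 9k + 5) = k^3 + 6k^2 + 10k + 8,
and (k+1)^3 + 3·(k+1)^2 + (k+1) + 3 = k^3 + 6k^2 + 10k + 8.
By induction, t_m = m^3 + 3m^2 + m + 3 for all m ≥ 0.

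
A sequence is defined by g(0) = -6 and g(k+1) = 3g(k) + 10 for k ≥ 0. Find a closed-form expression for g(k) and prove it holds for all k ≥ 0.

Claim: g(k) = -3^k − 5.

Base case: g(0) = -6, and -3^0 − 5 = -1 − 5 = -6.
Assume g(m) = -3^m − 5 for some m ≥ 0.
Then g(m+1) = 3g(m) + 10 = 3·(-3^m − 5) + 10 = -3^{m+1} − 15 + 10 = -3^{m+1} − 5.
Hence g(k) = -3^k − 5 for every k ≥ 0, by induction.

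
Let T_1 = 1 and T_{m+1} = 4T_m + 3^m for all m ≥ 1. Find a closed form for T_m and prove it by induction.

Claim: T_m = 4^m − 3^m.

Base case: T_1 = 1, and 4^1 − 3^1 = 4 − 3 = 1.
Assume T_j = 4^j − 3^j for some j ≥ 1.
Then T_{j+1} = 4T_j + 3^j = 4·(4^j − 3^j) + 3^j = 4^{j+1} − 4·3^j + 3^j = 4^{j+1} − 3·3^j = 4^{j+1} − 3^{j+1}.
This completes the inductive step, so T_m = 4^m − 3^m for all m ≥ 1.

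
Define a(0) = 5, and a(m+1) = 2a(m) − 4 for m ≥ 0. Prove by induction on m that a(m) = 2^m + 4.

Base case: a(0) = 5, and 2^0 + 4 = 1 + 4 = 5.
Assume a(r) = 2^r + 4 for some r ≥ 0.
Then a(r+1) = 2a(r) − 4 = 2·(2^r + 4) − 4 = 2^{r+1} + 8 − 4 = 2^{r+1} + 4.
By induction, a(m) = 2^m + 4 for all m ≥ 0.

a(m) = 2^m + 4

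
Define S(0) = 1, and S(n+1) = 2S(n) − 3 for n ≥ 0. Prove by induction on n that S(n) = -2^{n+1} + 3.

Base case: S(0) = 1, and -2^{0+1} + 3 = -2 + 3 = 1.
Assume S(r) = -2^{r+1} + 3 for some r ≥ 0.
Then S(r+1) = 2S(r) − 3 = 2·(-2^{r+1} + 3) − 3 = -2^{r+2} + 6 − 3 = -2^{r+2} + 3.
This completes the inductive step, so S(n) = -2^{n+1} + 3 for all n ≥ 0.

S(n) = -2^{n+1} + 3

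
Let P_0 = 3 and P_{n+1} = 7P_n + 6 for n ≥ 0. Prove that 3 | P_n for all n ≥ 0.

Base case: P_0 = 3 = 3·1, so 3 | P_0.
Assume 3 | P_m, so P_m = 3t for some integer t.
Then P_{m+1} = 7P_m + 6 = 7·(3t) + 6 = 3(7t + 2), so 3 | P_{m+1}.
So the property holds for m+1, and by induction 3 | P_n for all n ≥ 0.

3 | P_n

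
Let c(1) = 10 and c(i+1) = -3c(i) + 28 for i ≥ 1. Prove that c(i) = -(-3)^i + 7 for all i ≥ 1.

Base case: c(1) = 10, and -(-3)^1 + 7 = 3 + 7 = 10.
Assume c(k) = -(-3)^k + 7 for some k ≥ 1.
Then c(k+1) = -3c(k) + 28 = -3·(-(-3)^k + 7) + 28 = 3·(-3)^k − 21 + 28 = -(-3)^{k+1} + 7.
This completes the inductive step, so c(i) = -(-3)^i + 7 for all i ≥ 1.

c(i) = -(-3)^i + 7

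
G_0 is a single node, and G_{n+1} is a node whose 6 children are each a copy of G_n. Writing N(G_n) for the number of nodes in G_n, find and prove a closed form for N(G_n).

Claim: N(G_n) = (6^{n+1} − 1)/5.

Base case: N(G_0) = 1, and (6^{0+1} − 1)/5 = 1.
Assume N(G_r) = (6^{r+1} − 1)/5.
Then N(G_{r+1}) = 1 + 6N(G_r) = 1 + 6·(6^{r+1} − 1)/5 = 1 + (6^{r+2} − 6)/5 = (5 + 6^{r+2} − 6)/5 = (6^{r+2} − 1)/5.
By induction, N(G_n) = (6^{n+1} − 1)/5 for all n ≥ 0.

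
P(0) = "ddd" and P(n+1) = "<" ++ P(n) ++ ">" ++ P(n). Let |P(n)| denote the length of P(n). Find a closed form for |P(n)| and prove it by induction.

Claim: |P(n)| = 5·2^n − 2.

Base case: |P(0)| = 3, and 5·2^0 − 2 = 3.
Assume |P(j)| = 5·2^j − 2.
Then |P(j+1)| = 1 + |P(j)| + 1 + |P(j)| = 2|P(j)| + 2 = 2(5·2^j − 2) + 2 = 5·2^{j+1} − 4 + 2 = 5·2^{j+1} − 2.
Hence |P(n)| = 5·2^n − 2 for every n ≥ 0, by induction.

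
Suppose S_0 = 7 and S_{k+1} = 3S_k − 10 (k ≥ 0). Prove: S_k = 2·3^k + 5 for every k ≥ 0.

Base case: S_0 = 7, and 2·3^0 + 5 = 2 + 5 = 7.
Assume S_m = 2·3^m + 5 for some m ≥ 0.
Then S_{m+1} = 3S_m − 10 = 3·(2·3^m + 5) − 10 = 6·3^m + 15 − 10 = 2·3^{m+1} + 5.
Hence S_k = 2·3^k + 5 for every k ≥ 0, by induction.

S_k = 2·3^k + 5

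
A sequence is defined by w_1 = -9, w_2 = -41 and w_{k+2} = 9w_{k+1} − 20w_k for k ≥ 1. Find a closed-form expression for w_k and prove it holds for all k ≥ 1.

Claim: w_k = -5^k − 4^k.

Base cases: w_1 = -9 and -5^1 − 4^1 = -9; w_2 = -41 and -5^2 − 4^2 = -41.
Assume w_j = -5^j − 4^j for all 1 ≤ j ≤ m, where m ≥ 2.
Then w_{m+1} = 9w_m − 20w_{m−1} = 9·(-5^m − 4^m) − 20·(-5^{m−1} − 4^{m−1}) = -(9·5 − 20)5^{m−1} − (9·4 − 20)4^{m−1} = -25·5^{m−1} − 16·4^{m−1} = -5^{m+1} − 4^{m+1}.
By strong induction, w_k = -5^k − 4^k for all k ≥ 1.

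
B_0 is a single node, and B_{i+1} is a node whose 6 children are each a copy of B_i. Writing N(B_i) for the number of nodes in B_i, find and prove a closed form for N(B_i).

Claim: N(B_i) = (6^{i+1} − 1)/5.

Base case: N(B_0) = 1, and (6^{0+1} − 1)/5 = 1.
Assume N(B_j) = (6^{j+1} − 1)/5.
Then N(B_{j+1}) = 1 + 6N(B_j) = 1 + 6·(6^{j+1} − 1)/5 = 1 + (6^{j+2} − 6)/5 = (5 + 6^{j+2} − 6)/5 = (6^{j+2} − 1)/5.
By induction, N(B_i) = (6^{i+1} − 1)/5 for all i ≥ 0.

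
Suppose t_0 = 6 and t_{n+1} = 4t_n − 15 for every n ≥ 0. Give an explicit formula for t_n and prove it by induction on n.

Claim: t_n = 4^n + 5.

Base case: t_0 = 6, and 4^0 + 5 = 1 + 5 = 6.
Assume t_m = 4^m + 5 for some m ≥ 0.
Then t_{m+1} = 4t_m − 15 = 4·(4^m + 5) − 15 = 4^{m+1} + 20 − 15 = 4^{m+1} + 5.
Hence t_n = 4^n + 5 for every n ≥ 0, by induction.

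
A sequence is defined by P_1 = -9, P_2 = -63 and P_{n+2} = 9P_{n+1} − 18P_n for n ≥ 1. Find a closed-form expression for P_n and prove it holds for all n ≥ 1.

Claim: P_n = 3^n − 2·6^n.

Base cases: P_1 = -9 and 3^1 − 2·6^1 = -9; P_2 = -63 and 3^2 − 2·6^2 = -63.
Assume P_i = 3^i − 2·6^i for all 1 ≤ i ≤ j, where j ≥ 2.
Then P_{j+1} = 9P_j − 18P_{j−1} = 9·(3^j − 2·6^j) − 18·(3^{j−1} − 2·6^{j−1}) = (9·3 − 18)3^{j−1} − 2·(9·6 − 18)6^{j−1} = 9·3^{j−1} − 72·6^{j−1} = 3^{j+1} − 2·6^{j+1}.
By strong induction, P_n = 3^n − 2·6^n for all n ≥ 1.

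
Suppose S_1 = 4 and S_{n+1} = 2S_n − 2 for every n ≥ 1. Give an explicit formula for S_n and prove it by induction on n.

Claim: S_n = 2^n + 2.

Base case: S_1 = 4, and 2^1 + 2 = 2 + 2 = 4.
Assume S_m = 2^m + 2 for some m ≥ 1.
Then S_{m+1} = 2S_m − 2 = 2·(2^m + 2) − 2 = 2^{m+1} + 4 − 2 = 2^{m+1} + 2.
Hence S_n = 2^n + 2 for every n ≥ 1, by induction.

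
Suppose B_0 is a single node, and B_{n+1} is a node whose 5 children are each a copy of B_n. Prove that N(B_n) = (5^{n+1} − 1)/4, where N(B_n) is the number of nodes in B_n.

Base case: N(B_0) = 1, and (5^{0+1} − 1)/4 = 1.
Assume N(B_r) = (5^{r+1} − 1)/4.
Then N(B_{r+1}) = 1 + 5N(B_r) = 1 + 5·(5^{r+1} − 1)/4 = 1 + (5^{r+2} − 5)/4 = (4 + 5^{r+2} − 5)/4 = (5^{r+2} − 1)/4.
By induction, N(B_n) = (5^{n+1} − 1)/4 for all n ≥ 0.

N(B_n) = (5^{n+1} − 1)/4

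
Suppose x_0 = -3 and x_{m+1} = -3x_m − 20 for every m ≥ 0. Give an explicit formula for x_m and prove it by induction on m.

Claim: x_m = 2·(-3)^m − 5.

Base case: x_0 = -3, and 2·(-3)^0 − 5 = 2 − 5 = -3.
Assume x_j = 2·(-3)^j − 5 for some j ≥ 0.
Then x_{j+1} = -3x_j − 20 = -3·(2·(-3)^j − 5) − 20 = -6·(-3)^j + 15 − 20 = 2·(-3)^{j+1} − 5.
This completes the inductive step, so x_m = 2·(-3)^m − 5 for all m ≥ 0.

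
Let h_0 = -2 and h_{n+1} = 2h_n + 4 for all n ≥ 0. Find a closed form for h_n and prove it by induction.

Claim: h_n = 2^{n+1} − 4.

Base case: h_0 = -2, and 2^{0+1} − 4 = 2 − 4 = -2.
Assume h_j = 2^{j+1} − 4 for some j ≥ 0.
Then h_{j+1} = 2h_j + 4 = 2·(2^{j+1} − 4) + 4 = 2^{j+2} − 8 + 4 = 2^{j+2} − 4.
This completes the inductive step, so h_n = 2^{n+1} − 4 for all n ≥ 0.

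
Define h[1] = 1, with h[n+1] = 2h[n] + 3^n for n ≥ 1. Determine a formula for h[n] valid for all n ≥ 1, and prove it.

Claim: h[n] = -2^n + 3^n.

Base case: h[1] = 1, and -2^1 + 3^1 = -2 + 3 = 1.
Assume h[k] = -2^k + 3^k for some k ≥ 1.
Then h[k+1] = 2h[k] + 3^k = 2·(-2^k + 3^k) + 3^k = -2^{k+1} + 2·3^k + 3^k = -2^{k+1} + 3·3^k = -2^{k+1} + 3^{k+1}.
By induction, h[n] = -2^n + 3^n for all n ≥ 1.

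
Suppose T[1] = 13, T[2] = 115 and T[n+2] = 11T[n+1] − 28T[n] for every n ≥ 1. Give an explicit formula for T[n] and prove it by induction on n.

Claim: T[n] = 3·7^n − 2·4^n.

Base cases: T[1] = 13 and 3·7^1 − 2·4^1 = 13; T[2] = 115 and 3·7^2 − 2·4^2 = 115.
Assume T[j] = 3·7^j − 2·4^j for all 1 ≤ j ≤ m, where m ≥ 2.
Then T[m+1] = 11T[m] − 28T[m−1] = 11·(3·7^m − 2·4^m) − 28·(3·7^{m−1} − 2·4^{m−1}) = 3·(11·7 − 28)7^{m−1} − 2·(11·4 − 28)4^{m−1} = 147·7^{m−1} − 32·4^{m−1} = 3·7^{m+1} − 2·4^{m+1}.
Hence T[n] = 3·7^n − 2·4^n for every n ≥ 1, by strong induction.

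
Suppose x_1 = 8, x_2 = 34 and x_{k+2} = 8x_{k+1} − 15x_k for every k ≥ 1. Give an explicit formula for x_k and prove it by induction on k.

Claim: x_k = 5^k + 3^k.

Base cases: x_1 = 8 and 5^1 + 3^1 = 8; x_2 = 34 and 5^2 + 3^2 = 34.
Assume x_j = 5^j + 3^j for all 1 ≤ j ≤ r, where r ≥ 2.
Then x_{r+1} = 8x_r − 15x_{r−1} = 8·(5^r + 3^r) − 15·(5^{r−1} + 3^{r−1}) = (8·5 − 15)5^{r−1} + (8·3 − 15)3^{r−1} = 25·5^{r−1} + 9·3^{r−1} = 5^{r+1} + 3^{r+1}.
So the formula holds for r+1, and by strong induction x_k = 5^k + 3^k for all k ≥ 1.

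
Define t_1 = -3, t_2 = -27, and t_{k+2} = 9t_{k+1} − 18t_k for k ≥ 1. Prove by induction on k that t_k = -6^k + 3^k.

Base cases: t_1 = -3 and -6^1 + 3^1 = -3; t_2 = -27 and -6^2 + 3^2 = -27.
Assume t_j = -6^j + 3^j for all 1 ≤ j ≤ r, where r ≥ 2.
Then t_{r+1} = 9t_r − 18t_{r−1} = 9·(-6^r + 3^r) − 18·(-6^{r−1} + 3^{r−1}) = -(9·6 − 18)6^{r−1} + (9·3 − 18)3^{r−1} = -36·6^{r−1} + 9·3^{r−1} = -6^{r+1} + 3^{r+1}.
So the formula holds for r+1, and by strong induction t_k = -6^k + 3^k for all k ≥ 1.

t_k = -6^k + 3^k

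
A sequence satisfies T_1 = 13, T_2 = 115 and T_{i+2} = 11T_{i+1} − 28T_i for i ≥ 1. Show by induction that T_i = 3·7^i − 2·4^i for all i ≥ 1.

Base cases: T_1 = 13 and 3·7^1 − 2·4^1 = 13; T_2 = 115 and 3·7^2 − 2·4^2 = 115.
Assume T_j = 3·7^j − 2·4^j for all 1 ≤ j ≤ k, where k ≥ 2.
Then T_{k+1} = 11T_k − 28T_{k−1} = 11·(3·7^k − 2·4^k) − 28·(3·7^{k−1} − 2·4^{k−1}) = 3·(11·7 − 28)7^{k−1} − 2·(11·4 − 28)4^{k−1} = 147·7^{k−1} − 32·4^{k−1} = 3·7^{k+1} − 2·4^{k+1}.
This completes the inductive step, so T_i = 3·7^i − 2·4^i for all i ≥ 1.

T_i = 3·7^i − 2·4^i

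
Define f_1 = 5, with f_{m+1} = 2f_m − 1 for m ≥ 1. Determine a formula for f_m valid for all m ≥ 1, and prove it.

Claim: f_m = 2^{m+1} + 1.

Base case: f_1 = 5, and 2^{1+1} + 1 = 4 + 1 = 5.
Assume f_j = 2^{j+1} + 1 for some j ≥ 1.
Then f_{j+1} = 2f_j − 1 = 2·(2^{j+1} + 1) − 1 = 2^{j+2} + 2 − 1 = 2^{j+2} + 1.
By induction, f_m = 2^{m+1} + 1 for all m ≥ 1.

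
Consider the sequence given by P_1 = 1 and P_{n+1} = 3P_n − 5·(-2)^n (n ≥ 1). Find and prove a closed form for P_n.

Claim: P_n = 3^n + (-2)^n.

Base case: P_1 = 1, and 3^1 + (-2)^1 = 3 − 2 = 1.
Assume P_m = 3^m + (-2)^m for some m ≥ 1.
Then P_{m+1} = 3P_m − 5·(-2)^m = 3·(3^m + (-2)^m) − 5·(-2)^m = 3^{m+1} + 3·(-2)^m − 5·(-2)^m = 3^{m+1} − 2·(-2)^m = 3^{m+1} + (-2)^{m+1}.
So the formula holds for m+1, and by induction P_n = 3^n + (-2)^n for all n ≥ 1.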